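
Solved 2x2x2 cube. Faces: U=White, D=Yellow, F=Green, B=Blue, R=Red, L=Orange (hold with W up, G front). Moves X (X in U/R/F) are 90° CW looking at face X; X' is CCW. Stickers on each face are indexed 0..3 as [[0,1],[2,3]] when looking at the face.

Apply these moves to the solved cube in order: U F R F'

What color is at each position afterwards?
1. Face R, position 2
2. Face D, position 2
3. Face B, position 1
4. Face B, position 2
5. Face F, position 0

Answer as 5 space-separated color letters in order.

After move 1 (U): U=WWWW F=RRGG R=BBRR B=OOBB L=GGOO
After move 2 (F): F=GRGR U=WWOG R=WBWR D=RBYY L=GYOY
After move 3 (R): R=WWRB U=WROR F=GBGY D=RBYO B=GOWB
After move 4 (F'): F=BYGG U=WRWR R=BWRB D=YYYO L=GROO
Query 1: R[2] = R
Query 2: D[2] = Y
Query 3: B[1] = O
Query 4: B[2] = W
Query 5: F[0] = B

Answer: R Y O W B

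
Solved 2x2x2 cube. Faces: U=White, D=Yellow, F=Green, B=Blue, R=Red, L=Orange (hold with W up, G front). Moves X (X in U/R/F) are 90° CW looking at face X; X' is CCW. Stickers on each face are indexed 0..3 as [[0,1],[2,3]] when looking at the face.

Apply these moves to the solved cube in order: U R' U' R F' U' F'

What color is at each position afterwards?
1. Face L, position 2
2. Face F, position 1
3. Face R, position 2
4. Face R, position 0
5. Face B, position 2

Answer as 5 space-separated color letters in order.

After move 1 (U): U=WWWW F=RRGG R=BBRR B=OOBB L=GGOO
After move 2 (R'): R=BRBR U=WBWO F=RWGW D=YRYG B=YOYB
After move 3 (U'): U=BOWW F=GGGW R=RWBR B=BRYB L=YOOO
After move 4 (R): R=BRRW U=BGWW F=GRGG D=YYYB B=WROB
After move 5 (F'): F=RGGG U=BGBR R=YRYW D=OOYB L=YWOW
After move 6 (U'): U=GRBB F=YWGG R=RGYW B=YROB L=WROW
After move 7 (F'): F=WGYG U=GRRY R=OGOW D=RWYB L=WBOB
Query 1: L[2] = O
Query 2: F[1] = G
Query 3: R[2] = O
Query 4: R[0] = O
Query 5: B[2] = O

Answer: O G O O O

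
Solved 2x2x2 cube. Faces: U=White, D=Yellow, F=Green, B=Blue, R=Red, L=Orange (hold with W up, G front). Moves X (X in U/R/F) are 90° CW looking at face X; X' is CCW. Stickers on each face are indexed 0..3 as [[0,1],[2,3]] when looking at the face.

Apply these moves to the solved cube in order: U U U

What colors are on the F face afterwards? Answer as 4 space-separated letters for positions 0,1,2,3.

Answer: O O G G

Derivation:
After move 1 (U): U=WWWW F=RRGG R=BBRR B=OOBB L=GGOO
After move 2 (U): U=WWWW F=BBGG R=OORR B=GGBB L=RROO
After move 3 (U): U=WWWW F=OOGG R=GGRR B=RRBB L=BBOO
Query: F face = OOGG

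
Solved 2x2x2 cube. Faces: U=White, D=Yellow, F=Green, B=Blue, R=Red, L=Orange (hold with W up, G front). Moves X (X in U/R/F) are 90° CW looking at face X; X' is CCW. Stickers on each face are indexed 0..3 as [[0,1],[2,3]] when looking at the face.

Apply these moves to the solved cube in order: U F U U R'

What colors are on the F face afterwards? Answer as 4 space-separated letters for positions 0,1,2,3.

Answer: O O G W

Derivation:
After move 1 (U): U=WWWW F=RRGG R=BBRR B=OOBB L=GGOO
After move 2 (F): F=GRGR U=WWOG R=WBWR D=RBYY L=GYOY
After move 3 (U): U=OWGW F=WBGR R=OOWR B=GYBB L=GROY
After move 4 (U): U=GOWW F=OOGR R=GYWR B=GRBB L=WBOY
After move 5 (R'): R=YRGW U=GBWG F=OOGW D=ROYR B=YRBB
Query: F face = OOGW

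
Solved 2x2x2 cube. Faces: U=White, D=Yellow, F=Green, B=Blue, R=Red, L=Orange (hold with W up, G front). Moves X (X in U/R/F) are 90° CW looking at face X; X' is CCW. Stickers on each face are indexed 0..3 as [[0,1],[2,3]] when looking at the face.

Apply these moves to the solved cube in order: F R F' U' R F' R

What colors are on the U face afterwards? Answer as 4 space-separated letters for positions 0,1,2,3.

Answer: G B R G

Derivation:
After move 1 (F): F=GGGG U=WWOO R=WRWR D=RRYY L=OYOY
After move 2 (R): R=WWRR U=WGOG F=GRGY D=RBYB B=OBWB
After move 3 (F'): F=RYGG U=WGWR R=BWRR D=YYYB L=OGOO
After move 4 (U'): U=GRWW F=OGGG R=RYRR B=BWWB L=OBOO
After move 5 (R): R=RRRY U=GGWG F=OYGB D=YWYB B=WWRB
After move 6 (F'): F=YBOG U=GGRR R=WRYY D=BOYB L=OGOW
After move 7 (R): R=YWYR U=GBRG F=YOOB D=BRYW B=RWGB
Query: U face = GBRG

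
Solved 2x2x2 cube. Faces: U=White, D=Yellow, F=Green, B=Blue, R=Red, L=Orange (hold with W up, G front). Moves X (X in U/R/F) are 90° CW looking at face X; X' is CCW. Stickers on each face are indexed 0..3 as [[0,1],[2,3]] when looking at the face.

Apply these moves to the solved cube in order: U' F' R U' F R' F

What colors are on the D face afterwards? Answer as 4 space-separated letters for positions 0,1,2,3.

After move 1 (U'): U=WWWW F=OOGG R=GGRR B=RRBB L=BBOO
After move 2 (F'): F=OGOG U=WWGR R=YGYR D=BOYY L=BWOW
After move 3 (R): R=YYRG U=WGGG F=OOOY D=BBYR B=RRWB
After move 4 (U'): U=GGWG F=BWOY R=OORG B=YYWB L=RROW
After move 5 (F): F=OBYW U=GGWR R=WOGG D=ROYR L=RBOB
After move 6 (R'): R=OGWG U=GWWY F=OGYR D=RBYW B=RYOB
After move 7 (F): F=YORG U=GWBB R=WGYG D=WOYW L=RROB
Query: D face = WOYW

Answer: W O Y W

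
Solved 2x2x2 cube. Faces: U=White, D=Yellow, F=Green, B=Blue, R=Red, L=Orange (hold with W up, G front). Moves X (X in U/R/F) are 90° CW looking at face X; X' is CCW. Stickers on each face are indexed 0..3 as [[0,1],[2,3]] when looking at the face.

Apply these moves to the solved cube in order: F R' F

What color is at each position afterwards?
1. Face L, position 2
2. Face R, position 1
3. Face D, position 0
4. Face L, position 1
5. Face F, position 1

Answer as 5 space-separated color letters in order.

Answer: O R W R G

Derivation:
After move 1 (F): F=GGGG U=WWOO R=WRWR D=RRYY L=OYOY
After move 2 (R'): R=RRWW U=WBOB F=GWGO D=RGYG B=YBRB
After move 3 (F): F=GGOW U=WBYY R=ORBW D=WRYG L=OROG
Query 1: L[2] = O
Query 2: R[1] = R
Query 3: D[0] = W
Query 4: L[1] = R
Query 5: F[1] = G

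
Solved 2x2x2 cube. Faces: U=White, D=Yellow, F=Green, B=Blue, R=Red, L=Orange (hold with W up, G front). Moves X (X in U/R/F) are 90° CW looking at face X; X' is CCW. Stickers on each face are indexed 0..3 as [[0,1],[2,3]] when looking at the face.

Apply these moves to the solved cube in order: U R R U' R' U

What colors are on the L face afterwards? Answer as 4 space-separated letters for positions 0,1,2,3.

After move 1 (U): U=WWWW F=RRGG R=BBRR B=OOBB L=GGOO
After move 2 (R): R=RBRB U=WRWG F=RYGY D=YBYO B=WOWB
After move 3 (R): R=RRBB U=WYWY F=RBGO D=YWYW B=GORB
After move 4 (U'): U=YYWW F=GGGO R=RBBB B=RRRB L=GOOO
After move 5 (R'): R=BBRB U=YRWR F=GYGW D=YGYO B=WRWB
After move 6 (U): U=WYRR F=BBGW R=WRRB B=GOWB L=GYOO
Query: L face = GYOO

Answer: G Y O O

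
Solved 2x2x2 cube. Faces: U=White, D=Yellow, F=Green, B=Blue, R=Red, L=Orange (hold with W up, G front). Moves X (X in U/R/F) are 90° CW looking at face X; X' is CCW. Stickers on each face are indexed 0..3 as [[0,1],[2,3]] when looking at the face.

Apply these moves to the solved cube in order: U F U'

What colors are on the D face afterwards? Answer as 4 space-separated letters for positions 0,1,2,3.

Answer: R B Y Y

Derivation:
After move 1 (U): U=WWWW F=RRGG R=BBRR B=OOBB L=GGOO
After move 2 (F): F=GRGR U=WWOG R=WBWR D=RBYY L=GYOY
After move 3 (U'): U=WGWO F=GYGR R=GRWR B=WBBB L=OOOY
Query: D face = RBYY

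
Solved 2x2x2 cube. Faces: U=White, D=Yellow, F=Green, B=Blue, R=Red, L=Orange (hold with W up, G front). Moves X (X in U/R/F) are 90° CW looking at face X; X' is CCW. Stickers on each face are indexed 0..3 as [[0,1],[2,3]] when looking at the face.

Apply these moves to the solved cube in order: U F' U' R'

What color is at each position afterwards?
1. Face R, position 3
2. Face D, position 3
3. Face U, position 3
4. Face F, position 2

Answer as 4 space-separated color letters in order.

Answer: Y G Y R

Derivation:
After move 1 (U): U=WWWW F=RRGG R=BBRR B=OOBB L=GGOO
After move 2 (F'): F=RGRG U=WWBR R=YBYR D=GOYY L=GWOW
After move 3 (U'): U=WRWB F=GWRG R=RGYR B=YBBB L=OOOW
After move 4 (R'): R=GRRY U=WBWY F=GRRB D=GWYG B=YBOB
Query 1: R[3] = Y
Query 2: D[3] = G
Query 3: U[3] = Y
Query 4: F[2] = R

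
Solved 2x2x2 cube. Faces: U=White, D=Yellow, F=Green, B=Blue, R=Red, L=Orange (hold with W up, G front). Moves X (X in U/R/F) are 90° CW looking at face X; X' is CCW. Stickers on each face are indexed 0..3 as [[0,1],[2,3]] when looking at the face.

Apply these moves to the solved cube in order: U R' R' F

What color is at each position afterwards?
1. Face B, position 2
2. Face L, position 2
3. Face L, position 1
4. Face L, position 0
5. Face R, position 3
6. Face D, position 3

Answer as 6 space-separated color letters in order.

After move 1 (U): U=WWWW F=RRGG R=BBRR B=OOBB L=GGOO
After move 2 (R'): R=BRBR U=WBWO F=RWGW D=YRYG B=YOYB
After move 3 (R'): R=RRBB U=WYWY F=RBGO D=YWYW B=GORB
After move 4 (F): F=GROB U=WYOG R=WRYB D=BRYW L=GYOW
Query 1: B[2] = R
Query 2: L[2] = O
Query 3: L[1] = Y
Query 4: L[0] = G
Query 5: R[3] = B
Query 6: D[3] = W

Answer: R O Y G B W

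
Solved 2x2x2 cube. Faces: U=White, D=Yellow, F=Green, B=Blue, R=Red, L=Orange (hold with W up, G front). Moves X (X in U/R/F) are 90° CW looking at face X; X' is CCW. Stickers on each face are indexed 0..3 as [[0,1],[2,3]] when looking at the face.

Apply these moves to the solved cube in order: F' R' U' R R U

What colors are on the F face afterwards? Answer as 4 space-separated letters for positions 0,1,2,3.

After move 1 (F'): F=GGGG U=WWRR R=YRYR D=OOYY L=OWOW
After move 2 (R'): R=RRYY U=WBRB F=GWGR D=OGYG B=YBOB
After move 3 (U'): U=BBWR F=OWGR R=GWYY B=RROB L=YBOW
After move 4 (R): R=YGYW U=BWWR F=OGGG D=OOYR B=RRBB
After move 5 (R): R=YYWG U=BGWG F=OOGR D=OBYR B=RRWB
After move 6 (U): U=WBGG F=YYGR R=RRWG B=YBWB L=OOOW
Query: F face = YYGR

Answer: Y Y G R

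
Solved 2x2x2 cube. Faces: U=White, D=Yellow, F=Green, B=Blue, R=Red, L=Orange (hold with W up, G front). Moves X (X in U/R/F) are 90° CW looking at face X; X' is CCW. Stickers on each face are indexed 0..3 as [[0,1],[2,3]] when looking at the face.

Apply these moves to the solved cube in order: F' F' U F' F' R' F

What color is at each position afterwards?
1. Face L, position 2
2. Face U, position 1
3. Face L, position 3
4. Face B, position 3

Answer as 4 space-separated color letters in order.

After move 1 (F'): F=GGGG U=WWRR R=YRYR D=OOYY L=OWOW
After move 2 (F'): F=GGGG U=WWYY R=OROR D=WWYY L=OROR
After move 3 (U): U=YWYW F=ORGG R=BBOR B=ORBB L=GGOR
After move 4 (F'): F=RGOG U=YWBO R=WBWR D=GRYY L=GWOY
After move 5 (F'): F=GGRO U=YWWW R=RBGR D=WYYY L=GOOB
After move 6 (R'): R=BRRG U=YBWO F=GWRW D=WGYO B=YRYB
After move 7 (F): F=RGWW U=YBBO R=WROG D=RBYO L=GWOG
Query 1: L[2] = O
Query 2: U[1] = B
Query 3: L[3] = G
Query 4: B[3] = B

Answer: O B G B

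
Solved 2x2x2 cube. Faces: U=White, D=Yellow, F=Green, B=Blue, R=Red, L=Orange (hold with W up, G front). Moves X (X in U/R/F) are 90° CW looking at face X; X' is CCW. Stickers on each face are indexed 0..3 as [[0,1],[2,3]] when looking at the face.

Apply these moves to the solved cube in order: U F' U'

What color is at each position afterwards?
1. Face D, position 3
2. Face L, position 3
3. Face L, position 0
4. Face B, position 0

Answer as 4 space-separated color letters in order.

Answer: Y W O Y

Derivation:
After move 1 (U): U=WWWW F=RRGG R=BBRR B=OOBB L=GGOO
After move 2 (F'): F=RGRG U=WWBR R=YBYR D=GOYY L=GWOW
After move 3 (U'): U=WRWB F=GWRG R=RGYR B=YBBB L=OOOW
Query 1: D[3] = Y
Query 2: L[3] = W
Query 3: L[0] = O
Query 4: B[0] = Y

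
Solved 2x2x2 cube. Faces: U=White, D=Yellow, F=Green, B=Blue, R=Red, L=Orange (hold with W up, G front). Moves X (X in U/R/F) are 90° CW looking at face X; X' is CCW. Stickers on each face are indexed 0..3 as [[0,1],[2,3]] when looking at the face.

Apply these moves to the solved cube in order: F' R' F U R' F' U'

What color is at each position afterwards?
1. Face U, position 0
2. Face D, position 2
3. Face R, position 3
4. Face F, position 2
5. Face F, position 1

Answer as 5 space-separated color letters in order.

Answer: O Y B R O

Derivation:
After move 1 (F'): F=GGGG U=WWRR R=YRYR D=OOYY L=OWOW
After move 2 (R'): R=RRYY U=WBRB F=GWGR D=OGYG B=YBOB
After move 3 (F): F=GGRW U=WBWW R=RRBY D=YRYG L=OOOG
After move 4 (U): U=WWWB F=RRRW R=YBBY B=OOOB L=GGOG
After move 5 (R'): R=BYYB U=WOWO F=RWRB D=YRYW B=GORB
After move 6 (F'): F=WBRR U=WOBY R=RYYB D=GGYW L=GOOW
After move 7 (U'): U=OYWB F=GORR R=WBYB B=RYRB L=GOOW
Query 1: U[0] = O
Query 2: D[2] = Y
Query 3: R[3] = B
Query 4: F[2] = R
Query 5: F[1] = O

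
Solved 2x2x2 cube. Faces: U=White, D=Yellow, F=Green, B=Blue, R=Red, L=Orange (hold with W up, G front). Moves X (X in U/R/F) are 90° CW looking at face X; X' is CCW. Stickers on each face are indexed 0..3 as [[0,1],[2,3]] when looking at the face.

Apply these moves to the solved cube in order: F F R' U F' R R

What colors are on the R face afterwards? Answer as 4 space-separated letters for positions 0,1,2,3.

After move 1 (F): F=GGGG U=WWOO R=WRWR D=RRYY L=OYOY
After move 2 (F): F=GGGG U=WWYY R=OROR D=WWYY L=OROR
After move 3 (R'): R=RROO U=WBYB F=GWGY D=WGYG B=YBWB
After move 4 (U): U=YWBB F=RRGY R=YBOO B=ORWB L=GWOR
After move 5 (F'): F=RYRG U=YWYO R=GBWO D=WRYG L=GBOB
After move 6 (R): R=WGOB U=YYYG F=RRRG D=WWYO B=ORWB
After move 7 (R): R=OWBG U=YRYG F=RWRO D=WWYO B=GRYB
Query: R face = OWBG

Answer: O W B G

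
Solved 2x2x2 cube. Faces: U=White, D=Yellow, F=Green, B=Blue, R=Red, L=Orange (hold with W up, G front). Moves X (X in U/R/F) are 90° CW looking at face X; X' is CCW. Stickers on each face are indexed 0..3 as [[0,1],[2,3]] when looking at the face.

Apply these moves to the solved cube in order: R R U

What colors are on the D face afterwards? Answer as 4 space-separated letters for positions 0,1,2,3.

Answer: Y W Y W

Derivation:
After move 1 (R): R=RRRR U=WGWG F=GYGY D=YBYB B=WBWB
After move 2 (R): R=RRRR U=WYWY F=GBGB D=YWYW B=GBGB
After move 3 (U): U=WWYY F=RRGB R=GBRR B=OOGB L=GBOO
Query: D face = YWYW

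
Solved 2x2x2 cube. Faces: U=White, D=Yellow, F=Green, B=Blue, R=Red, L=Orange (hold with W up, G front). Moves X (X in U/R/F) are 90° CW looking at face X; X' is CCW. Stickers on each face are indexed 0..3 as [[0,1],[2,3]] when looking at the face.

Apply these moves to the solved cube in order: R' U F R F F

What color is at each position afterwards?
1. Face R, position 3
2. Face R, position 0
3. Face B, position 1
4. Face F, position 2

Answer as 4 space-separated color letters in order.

After move 1 (R'): R=RRRR U=WBWB F=GWGW D=YGYG B=YBYB
After move 2 (U): U=WWBB F=RRGW R=YBRR B=OOYB L=GWOO
After move 3 (F): F=GRWR U=WWOW R=BBBR D=RYYG L=GYOG
After move 4 (R): R=BBRB U=WROR F=GYWG D=RYYO B=WOWB
After move 5 (F): F=WGGY U=WRGY R=OBRB D=RBYO L=GROY
After move 6 (F): F=GWYG U=WRYR R=GBYB D=ROYO L=GROB
Query 1: R[3] = B
Query 2: R[0] = G
Query 3: B[1] = O
Query 4: F[2] = Y

Answer: B G O Y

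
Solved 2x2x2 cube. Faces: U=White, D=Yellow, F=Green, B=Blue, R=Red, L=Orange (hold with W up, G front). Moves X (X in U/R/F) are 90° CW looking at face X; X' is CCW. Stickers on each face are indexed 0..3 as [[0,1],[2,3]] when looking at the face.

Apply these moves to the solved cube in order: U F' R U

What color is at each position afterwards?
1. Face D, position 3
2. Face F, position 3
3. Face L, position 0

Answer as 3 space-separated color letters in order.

After move 1 (U): U=WWWW F=RRGG R=BBRR B=OOBB L=GGOO
After move 2 (F'): F=RGRG U=WWBR R=YBYR D=GOYY L=GWOW
After move 3 (R): R=YYRB U=WGBG F=RORY D=GBYO B=ROWB
After move 4 (U): U=BWGG F=YYRY R=RORB B=GWWB L=ROOW
Query 1: D[3] = O
Query 2: F[3] = Y
Query 3: L[0] = R

Answer: O Y R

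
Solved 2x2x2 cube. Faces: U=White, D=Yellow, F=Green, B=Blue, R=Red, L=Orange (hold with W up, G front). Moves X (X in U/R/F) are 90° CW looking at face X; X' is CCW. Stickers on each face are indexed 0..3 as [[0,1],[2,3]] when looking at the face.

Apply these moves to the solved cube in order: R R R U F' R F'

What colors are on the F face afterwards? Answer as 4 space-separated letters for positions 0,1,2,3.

After move 1 (R): R=RRRR U=WGWG F=GYGY D=YBYB B=WBWB
After move 2 (R): R=RRRR U=WYWY F=GBGB D=YWYW B=GBGB
After move 3 (R): R=RRRR U=WBWB F=GWGW D=YGYG B=YBYB
After move 4 (U): U=WWBB F=RRGW R=YBRR B=OOYB L=GWOO
After move 5 (F'): F=RWRG U=WWYR R=GBYR D=WOYG L=GBOB
After move 6 (R): R=YGRB U=WWYG F=RORG D=WYYO B=ROWB
After move 7 (F'): F=OGRR U=WWYR R=YGWB D=BBYO L=GGOY
Query: F face = OGRR

Answer: O G R R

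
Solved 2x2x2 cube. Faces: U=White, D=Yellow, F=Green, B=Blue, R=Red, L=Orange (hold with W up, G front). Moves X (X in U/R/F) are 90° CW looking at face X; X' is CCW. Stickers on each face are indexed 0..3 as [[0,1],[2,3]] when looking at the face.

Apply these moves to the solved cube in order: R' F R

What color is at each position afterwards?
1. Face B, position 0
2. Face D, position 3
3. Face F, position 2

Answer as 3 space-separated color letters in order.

Answer: O Y W

Derivation:
After move 1 (R'): R=RRRR U=WBWB F=GWGW D=YGYG B=YBYB
After move 2 (F): F=GGWW U=WBOO R=WRBR D=RRYG L=OYOG
After move 3 (R): R=BWRR U=WGOW F=GRWG D=RYYY B=OBBB
Query 1: B[0] = O
Query 2: D[3] = Y
Query 3: F[2] = W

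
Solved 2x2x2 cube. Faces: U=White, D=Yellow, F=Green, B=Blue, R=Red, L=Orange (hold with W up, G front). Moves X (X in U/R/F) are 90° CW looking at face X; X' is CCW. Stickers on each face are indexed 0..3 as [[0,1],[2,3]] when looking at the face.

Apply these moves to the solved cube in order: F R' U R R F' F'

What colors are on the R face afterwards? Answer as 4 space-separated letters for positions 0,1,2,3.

Answer: Y W W Y

Derivation:
After move 1 (F): F=GGGG U=WWOO R=WRWR D=RRYY L=OYOY
After move 2 (R'): R=RRWW U=WBOB F=GWGO D=RGYG B=YBRB
After move 3 (U): U=OWBB F=RRGO R=YBWW B=OYRB L=GWOY
After move 4 (R): R=WYWB U=ORBO F=RGGG D=RRYO B=BYWB
After move 5 (R): R=WWBY U=OGBG F=RRGO D=RWYB B=OYRB
After move 6 (F'): F=RORG U=OGWB R=WWRY D=WYYB L=GGOB
After move 7 (F'): F=OGRR U=OGWR R=YWWY D=GBYB L=GBOW
Query: R face = YWWY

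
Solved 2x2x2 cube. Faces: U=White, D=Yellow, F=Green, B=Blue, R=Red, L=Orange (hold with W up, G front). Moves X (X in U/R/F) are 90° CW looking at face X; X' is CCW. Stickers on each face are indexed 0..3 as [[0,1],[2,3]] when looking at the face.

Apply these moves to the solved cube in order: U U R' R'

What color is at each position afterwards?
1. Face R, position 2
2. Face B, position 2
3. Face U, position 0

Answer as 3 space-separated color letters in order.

After move 1 (U): U=WWWW F=RRGG R=BBRR B=OOBB L=GGOO
After move 2 (U): U=WWWW F=BBGG R=OORR B=GGBB L=RROO
After move 3 (R'): R=OROR U=WBWG F=BWGW D=YBYG B=YGYB
After move 4 (R'): R=RROO U=WYWY F=BBGG D=YWYW B=GGBB
Query 1: R[2] = O
Query 2: B[2] = B
Query 3: U[0] = W

Answer: O B W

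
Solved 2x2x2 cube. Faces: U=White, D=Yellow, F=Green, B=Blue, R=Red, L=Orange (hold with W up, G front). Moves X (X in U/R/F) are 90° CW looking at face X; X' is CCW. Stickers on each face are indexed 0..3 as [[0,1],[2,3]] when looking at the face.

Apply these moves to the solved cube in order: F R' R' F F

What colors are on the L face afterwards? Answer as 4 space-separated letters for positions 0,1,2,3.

Answer: O R O R

Derivation:
After move 1 (F): F=GGGG U=WWOO R=WRWR D=RRYY L=OYOY
After move 2 (R'): R=RRWW U=WBOB F=GWGO D=RGYG B=YBRB
After move 3 (R'): R=RWRW U=WROY F=GBGB D=RWYO B=GBGB
After move 4 (F): F=GGBB U=WRYY R=OWYW D=RRYO L=OROW
After move 5 (F): F=BGBG U=WRWR R=YWYW D=YOYO L=OROR
Query: L face = OROR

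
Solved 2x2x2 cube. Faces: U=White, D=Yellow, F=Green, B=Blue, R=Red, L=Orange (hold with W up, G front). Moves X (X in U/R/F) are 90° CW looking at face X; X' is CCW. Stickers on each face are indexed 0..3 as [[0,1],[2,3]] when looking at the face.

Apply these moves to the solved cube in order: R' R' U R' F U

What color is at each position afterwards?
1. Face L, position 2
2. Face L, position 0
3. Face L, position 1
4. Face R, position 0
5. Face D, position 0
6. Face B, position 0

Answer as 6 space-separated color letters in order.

After move 1 (R'): R=RRRR U=WBWB F=GWGW D=YGYG B=YBYB
After move 2 (R'): R=RRRR U=WYWY F=GBGB D=YWYW B=GBGB
After move 3 (U): U=WWYY F=RRGB R=GBRR B=OOGB L=GBOO
After move 4 (R'): R=BRGR U=WGYO F=RWGY D=YRYB B=WOWB
After move 5 (F): F=GRYW U=WGOB R=YROR D=GBYB L=GYOR
After move 6 (U): U=OWBG F=YRYW R=WOOR B=GYWB L=GROR
Query 1: L[2] = O
Query 2: L[0] = G
Query 3: L[1] = R
Query 4: R[0] = W
Query 5: D[0] = G
Query 6: B[0] = G

Answer: O G R W G G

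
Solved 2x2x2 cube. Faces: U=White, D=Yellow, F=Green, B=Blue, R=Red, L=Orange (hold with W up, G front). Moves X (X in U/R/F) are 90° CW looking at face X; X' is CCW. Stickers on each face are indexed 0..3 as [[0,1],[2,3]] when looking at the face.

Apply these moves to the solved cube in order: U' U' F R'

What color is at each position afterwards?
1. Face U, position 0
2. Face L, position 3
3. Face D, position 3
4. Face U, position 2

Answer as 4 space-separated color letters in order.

Answer: W Y B O

Derivation:
After move 1 (U'): U=WWWW F=OOGG R=GGRR B=RRBB L=BBOO
After move 2 (U'): U=WWWW F=BBGG R=OORR B=GGBB L=RROO
After move 3 (F): F=GBGB U=WWOR R=WOWR D=ROYY L=RYOY
After move 4 (R'): R=ORWW U=WBOG F=GWGR D=RBYB B=YGOB
Query 1: U[0] = W
Query 2: L[3] = Y
Query 3: D[3] = B
Query 4: U[2] = O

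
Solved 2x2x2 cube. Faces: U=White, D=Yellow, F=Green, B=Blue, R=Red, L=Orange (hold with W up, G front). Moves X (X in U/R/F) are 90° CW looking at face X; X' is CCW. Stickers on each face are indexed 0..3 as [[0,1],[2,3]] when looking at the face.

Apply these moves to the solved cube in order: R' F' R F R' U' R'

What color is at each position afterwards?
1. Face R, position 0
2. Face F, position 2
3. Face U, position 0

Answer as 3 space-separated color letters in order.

Answer: W G B

Derivation:
After move 1 (R'): R=RRRR U=WBWB F=GWGW D=YGYG B=YBYB
After move 2 (F'): F=WWGG U=WBRR R=GRYR D=OOYG L=OBOW
After move 3 (R): R=YGRR U=WWRG F=WOGG D=OYYY B=RBBB
After move 4 (F): F=GWGO U=WWWB R=RGGR D=RYYY L=OOOY
After move 5 (R'): R=GRRG U=WBWR F=GWGB D=RWYO B=YBYB
After move 6 (U'): U=BRWW F=OOGB R=GWRG B=GRYB L=YBOY
After move 7 (R'): R=WGGR U=BYWG F=ORGW D=ROYB B=ORWB
Query 1: R[0] = W
Query 2: F[2] = G
Query 3: U[0] = B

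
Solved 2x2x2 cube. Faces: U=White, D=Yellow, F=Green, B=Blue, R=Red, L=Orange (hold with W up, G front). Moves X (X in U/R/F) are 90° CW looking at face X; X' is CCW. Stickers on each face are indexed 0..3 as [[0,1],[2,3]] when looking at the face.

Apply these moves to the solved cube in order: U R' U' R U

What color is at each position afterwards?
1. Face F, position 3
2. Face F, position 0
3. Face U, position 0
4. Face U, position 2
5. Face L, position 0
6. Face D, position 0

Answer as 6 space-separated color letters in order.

Answer: G B W W G Y

Derivation:
After move 1 (U): U=WWWW F=RRGG R=BBRR B=OOBB L=GGOO
After move 2 (R'): R=BRBR U=WBWO F=RWGW D=YRYG B=YOYB
After move 3 (U'): U=BOWW F=GGGW R=RWBR B=BRYB L=YOOO
After move 4 (R): R=BRRW U=BGWW F=GRGG D=YYYB B=WROB
After move 5 (U): U=WBWG F=BRGG R=WRRW B=YOOB L=GROO
Query 1: F[3] = G
Query 2: F[0] = B
Query 3: U[0] = W
Query 4: U[2] = W
Query 5: L[0] = G
Query 6: D[0] = Y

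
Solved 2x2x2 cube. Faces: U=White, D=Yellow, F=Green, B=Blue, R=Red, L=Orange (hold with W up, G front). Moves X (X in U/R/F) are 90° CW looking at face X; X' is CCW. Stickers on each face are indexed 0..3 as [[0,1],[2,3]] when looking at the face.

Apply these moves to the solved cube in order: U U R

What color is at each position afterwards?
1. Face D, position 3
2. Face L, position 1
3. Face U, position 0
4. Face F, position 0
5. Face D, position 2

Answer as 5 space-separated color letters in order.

After move 1 (U): U=WWWW F=RRGG R=BBRR B=OOBB L=GGOO
After move 2 (U): U=WWWW F=BBGG R=OORR B=GGBB L=RROO
After move 3 (R): R=RORO U=WBWG F=BYGY D=YBYG B=WGWB
Query 1: D[3] = G
Query 2: L[1] = R
Query 3: U[0] = W
Query 4: F[0] = B
Query 5: D[2] = Y

Answer: G R W B Y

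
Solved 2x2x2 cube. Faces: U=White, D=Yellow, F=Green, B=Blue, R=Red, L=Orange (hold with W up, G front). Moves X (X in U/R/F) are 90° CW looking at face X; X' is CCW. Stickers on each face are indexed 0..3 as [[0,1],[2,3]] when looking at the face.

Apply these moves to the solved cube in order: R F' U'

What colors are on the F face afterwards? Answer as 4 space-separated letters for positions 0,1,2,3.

After move 1 (R): R=RRRR U=WGWG F=GYGY D=YBYB B=WBWB
After move 2 (F'): F=YYGG U=WGRR R=BRYR D=OOYB L=OGOW
After move 3 (U'): U=GRWR F=OGGG R=YYYR B=BRWB L=WBOW
Query: F face = OGGG

Answer: O G G G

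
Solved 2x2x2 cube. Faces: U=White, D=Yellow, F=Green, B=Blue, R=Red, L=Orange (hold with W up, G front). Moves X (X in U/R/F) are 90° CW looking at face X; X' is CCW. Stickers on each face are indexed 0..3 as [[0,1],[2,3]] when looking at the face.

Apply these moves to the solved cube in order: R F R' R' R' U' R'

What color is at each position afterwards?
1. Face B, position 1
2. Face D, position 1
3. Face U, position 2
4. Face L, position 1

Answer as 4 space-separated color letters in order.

After move 1 (R): R=RRRR U=WGWG F=GYGY D=YBYB B=WBWB
After move 2 (F): F=GGYY U=WGOO R=WRGR D=RRYB L=OYOB
After move 3 (R'): R=RRWG U=WWOW F=GGYO D=RGYY B=BBRB
After move 4 (R'): R=RGRW U=WROB F=GWYW D=RGYO B=YBGB
After move 5 (R'): R=GWRR U=WGOY F=GRYB D=RWYW B=OBGB
After move 6 (U'): U=GYWO F=OYYB R=GRRR B=GWGB L=OBOB
After move 7 (R'): R=RRGR U=GGWG F=OYYO D=RYYB B=WWWB
Query 1: B[1] = W
Query 2: D[1] = Y
Query 3: U[2] = W
Query 4: L[1] = B

Answer: W Y W B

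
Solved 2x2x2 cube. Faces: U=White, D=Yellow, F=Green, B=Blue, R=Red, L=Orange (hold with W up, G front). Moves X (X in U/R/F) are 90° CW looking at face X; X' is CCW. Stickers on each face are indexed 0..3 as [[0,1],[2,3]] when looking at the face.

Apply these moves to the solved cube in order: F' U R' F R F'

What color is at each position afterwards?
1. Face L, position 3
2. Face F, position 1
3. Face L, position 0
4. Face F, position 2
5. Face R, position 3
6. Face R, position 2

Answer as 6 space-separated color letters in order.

After move 1 (F'): F=GGGG U=WWRR R=YRYR D=OOYY L=OWOW
After move 2 (U): U=RWRW F=YRGG R=BBYR B=OWBB L=GGOW
After move 3 (R'): R=BRBY U=RBRO F=YWGW D=ORYG B=YWOB
After move 4 (F): F=GYWW U=RBWG R=RROY D=BBYG L=GOOR
After move 5 (R): R=ORYR U=RYWW F=GBWG D=BOYY B=GWBB
After move 6 (F'): F=BGGW U=RYOY R=ORBR D=ORYY L=GWOW
Query 1: L[3] = W
Query 2: F[1] = G
Query 3: L[0] = G
Query 4: F[2] = G
Query 5: R[3] = R
Query 6: R[2] = B

Answer: W G G G R B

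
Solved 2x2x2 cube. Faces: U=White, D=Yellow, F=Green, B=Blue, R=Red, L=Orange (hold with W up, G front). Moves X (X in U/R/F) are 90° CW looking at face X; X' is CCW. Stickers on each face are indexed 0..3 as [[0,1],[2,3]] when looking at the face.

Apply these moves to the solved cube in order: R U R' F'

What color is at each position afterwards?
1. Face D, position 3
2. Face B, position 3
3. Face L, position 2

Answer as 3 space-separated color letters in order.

Answer: Y B O

Derivation:
After move 1 (R): R=RRRR U=WGWG F=GYGY D=YBYB B=WBWB
After move 2 (U): U=WWGG F=RRGY R=WBRR B=OOWB L=GYOO
After move 3 (R'): R=BRWR U=WWGO F=RWGG D=YRYY B=BOBB
After move 4 (F'): F=WGRG U=WWBW R=RRYR D=YOYY L=GOOG
Query 1: D[3] = Y
Query 2: B[3] = B
Query 3: L[2] = O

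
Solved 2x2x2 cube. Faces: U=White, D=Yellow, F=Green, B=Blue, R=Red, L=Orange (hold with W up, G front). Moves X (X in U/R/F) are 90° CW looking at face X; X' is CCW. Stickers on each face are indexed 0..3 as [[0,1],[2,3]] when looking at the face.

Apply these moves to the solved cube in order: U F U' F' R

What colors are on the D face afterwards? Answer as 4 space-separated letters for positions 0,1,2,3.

After move 1 (U): U=WWWW F=RRGG R=BBRR B=OOBB L=GGOO
After move 2 (F): F=GRGR U=WWOG R=WBWR D=RBYY L=GYOY
After move 3 (U'): U=WGWO F=GYGR R=GRWR B=WBBB L=OOOY
After move 4 (F'): F=YRGG U=WGGW R=BRRR D=OYYY L=OOOW
After move 5 (R): R=RBRR U=WRGG F=YYGY D=OBYW B=WBGB
Query: D face = OBYW

Answer: O B Y W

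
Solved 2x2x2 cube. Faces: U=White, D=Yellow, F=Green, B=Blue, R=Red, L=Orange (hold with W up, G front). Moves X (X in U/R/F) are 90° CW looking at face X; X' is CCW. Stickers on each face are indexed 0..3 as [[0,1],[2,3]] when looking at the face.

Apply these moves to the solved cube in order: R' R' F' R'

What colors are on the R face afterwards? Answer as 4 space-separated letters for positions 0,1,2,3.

Answer: R R W Y

Derivation:
After move 1 (R'): R=RRRR U=WBWB F=GWGW D=YGYG B=YBYB
After move 2 (R'): R=RRRR U=WYWY F=GBGB D=YWYW B=GBGB
After move 3 (F'): F=BBGG U=WYRR R=WRYR D=OOYW L=OYOW
After move 4 (R'): R=RRWY U=WGRG F=BYGR D=OBYG B=WBOB
Query: R face = RRWY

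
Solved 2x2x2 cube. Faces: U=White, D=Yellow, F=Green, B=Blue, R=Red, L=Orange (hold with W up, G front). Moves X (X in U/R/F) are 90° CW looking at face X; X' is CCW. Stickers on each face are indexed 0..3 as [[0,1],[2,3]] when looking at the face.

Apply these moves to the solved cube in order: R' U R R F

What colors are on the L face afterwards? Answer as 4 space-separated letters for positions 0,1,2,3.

After move 1 (R'): R=RRRR U=WBWB F=GWGW D=YGYG B=YBYB
After move 2 (U): U=WWBB F=RRGW R=YBRR B=OOYB L=GWOO
After move 3 (R): R=RYRB U=WRBW F=RGGG D=YYYO B=BOWB
After move 4 (R): R=RRBY U=WGBG F=RYGO D=YWYB B=WORB
After move 5 (F): F=GROY U=WGOW R=BRGY D=BRYB L=GYOW
Query: L face = GYOW

Answer: G Y O W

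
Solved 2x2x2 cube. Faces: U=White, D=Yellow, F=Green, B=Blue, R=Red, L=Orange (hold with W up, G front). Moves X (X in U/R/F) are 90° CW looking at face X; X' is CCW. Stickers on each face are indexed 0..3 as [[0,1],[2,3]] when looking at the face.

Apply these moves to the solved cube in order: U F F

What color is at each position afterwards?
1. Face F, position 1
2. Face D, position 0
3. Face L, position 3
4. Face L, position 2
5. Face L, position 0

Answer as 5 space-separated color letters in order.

After move 1 (U): U=WWWW F=RRGG R=BBRR B=OOBB L=GGOO
After move 2 (F): F=GRGR U=WWOG R=WBWR D=RBYY L=GYOY
After move 3 (F): F=GGRR U=WWYY R=OBGR D=WWYY L=GROB
Query 1: F[1] = G
Query 2: D[0] = W
Query 3: L[3] = B
Query 4: L[2] = O
Query 5: L[0] = G

Answer: G W B O G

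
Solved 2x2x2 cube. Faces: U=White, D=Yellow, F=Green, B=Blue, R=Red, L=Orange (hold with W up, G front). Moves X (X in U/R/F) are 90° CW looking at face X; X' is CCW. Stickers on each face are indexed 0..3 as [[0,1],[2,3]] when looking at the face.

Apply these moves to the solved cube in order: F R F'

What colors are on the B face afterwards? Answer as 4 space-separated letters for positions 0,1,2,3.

After move 1 (F): F=GGGG U=WWOO R=WRWR D=RRYY L=OYOY
After move 2 (R): R=WWRR U=WGOG F=GRGY D=RBYB B=OBWB
After move 3 (F'): F=RYGG U=WGWR R=BWRR D=YYYB L=OGOO
Query: B face = OBWB

Answer: O B W B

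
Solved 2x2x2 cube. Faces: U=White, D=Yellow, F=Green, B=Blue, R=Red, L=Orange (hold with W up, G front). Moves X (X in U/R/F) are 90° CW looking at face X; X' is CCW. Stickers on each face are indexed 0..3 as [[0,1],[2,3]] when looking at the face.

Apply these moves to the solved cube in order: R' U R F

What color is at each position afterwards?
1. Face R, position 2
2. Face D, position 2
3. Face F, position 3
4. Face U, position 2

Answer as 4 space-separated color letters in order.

Answer: W Y G O

Derivation:
After move 1 (R'): R=RRRR U=WBWB F=GWGW D=YGYG B=YBYB
After move 2 (U): U=WWBB F=RRGW R=YBRR B=OOYB L=GWOO
After move 3 (R): R=RYRB U=WRBW F=RGGG D=YYYO B=BOWB
After move 4 (F): F=GRGG U=WROW R=BYWB D=RRYO L=GYOY
Query 1: R[2] = W
Query 2: D[2] = Y
Query 3: F[3] = G
Query 4: U[2] = O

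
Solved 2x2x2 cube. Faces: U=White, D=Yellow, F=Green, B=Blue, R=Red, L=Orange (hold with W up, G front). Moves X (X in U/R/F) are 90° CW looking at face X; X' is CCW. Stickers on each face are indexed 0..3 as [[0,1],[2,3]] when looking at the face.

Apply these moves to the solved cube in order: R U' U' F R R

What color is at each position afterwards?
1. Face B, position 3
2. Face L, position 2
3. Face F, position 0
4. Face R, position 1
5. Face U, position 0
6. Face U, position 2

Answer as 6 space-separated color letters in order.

Answer: B O G W G O

Derivation:
After move 1 (R): R=RRRR U=WGWG F=GYGY D=YBYB B=WBWB
After move 2 (U'): U=GGWW F=OOGY R=GYRR B=RRWB L=WBOO
After move 3 (U'): U=GWGW F=WBGY R=OORR B=GYWB L=RROO
After move 4 (F): F=GWYB U=GWOR R=GOWR D=ROYB L=RYOB
After move 5 (R): R=WGRO U=GWOB F=GOYB D=RWYG B=RYWB
After move 6 (R): R=RWOG U=GOOB F=GWYG D=RWYR B=BYWB
Query 1: B[3] = B
Query 2: L[2] = O
Query 3: F[0] = G
Query 4: R[1] = W
Query 5: U[0] = G
Query 6: U[2] = O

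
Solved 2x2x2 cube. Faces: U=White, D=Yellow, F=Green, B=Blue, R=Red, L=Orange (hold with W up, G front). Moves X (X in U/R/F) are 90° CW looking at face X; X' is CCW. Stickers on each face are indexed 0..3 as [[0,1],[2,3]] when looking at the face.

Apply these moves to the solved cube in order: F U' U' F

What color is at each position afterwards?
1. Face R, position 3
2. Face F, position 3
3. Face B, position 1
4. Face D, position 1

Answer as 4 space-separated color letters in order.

After move 1 (F): F=GGGG U=WWOO R=WRWR D=RRYY L=OYOY
After move 2 (U'): U=WOWO F=OYGG R=GGWR B=WRBB L=BBOY
After move 3 (U'): U=OOWW F=BBGG R=OYWR B=GGBB L=WROY
After move 4 (F): F=GBGB U=OOYR R=WYWR D=WOYY L=WROR
Query 1: R[3] = R
Query 2: F[3] = B
Query 3: B[1] = G
Query 4: D[1] = O

Answer: R B G O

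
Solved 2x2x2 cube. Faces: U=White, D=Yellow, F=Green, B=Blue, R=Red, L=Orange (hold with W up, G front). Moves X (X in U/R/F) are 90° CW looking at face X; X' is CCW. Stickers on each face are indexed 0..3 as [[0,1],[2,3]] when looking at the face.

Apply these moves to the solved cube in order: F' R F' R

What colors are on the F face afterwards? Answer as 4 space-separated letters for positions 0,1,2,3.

After move 1 (F'): F=GGGG U=WWRR R=YRYR D=OOYY L=OWOW
After move 2 (R): R=YYRR U=WGRG F=GOGY D=OBYB B=RBWB
After move 3 (F'): F=OYGG U=WGYR R=BYOR D=WWYB L=OGOR
After move 4 (R): R=OBRY U=WYYG F=OWGB D=WWYR B=RBGB
Query: F face = OWGB

Answer: O W G B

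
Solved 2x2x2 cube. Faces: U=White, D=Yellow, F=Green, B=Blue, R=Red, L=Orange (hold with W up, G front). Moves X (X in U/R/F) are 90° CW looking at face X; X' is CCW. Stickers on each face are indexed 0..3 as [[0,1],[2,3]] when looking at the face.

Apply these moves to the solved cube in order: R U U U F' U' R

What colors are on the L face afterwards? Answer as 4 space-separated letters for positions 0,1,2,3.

Answer: R R O W

Derivation:
After move 1 (R): R=RRRR U=WGWG F=GYGY D=YBYB B=WBWB
After move 2 (U): U=WWGG F=RRGY R=WBRR B=OOWB L=GYOO
After move 3 (U): U=GWGW F=WBGY R=OORR B=GYWB L=RROO
After move 4 (U): U=GGWW F=OOGY R=GYRR B=RRWB L=WBOO
After move 5 (F'): F=OYOG U=GGGR R=BYYR D=BOYB L=WWOW
After move 6 (U'): U=GRGG F=WWOG R=OYYR B=BYWB L=RROW
After move 7 (R): R=YORY U=GWGG F=WOOB D=BWYB B=GYRB
Query: L face = RROW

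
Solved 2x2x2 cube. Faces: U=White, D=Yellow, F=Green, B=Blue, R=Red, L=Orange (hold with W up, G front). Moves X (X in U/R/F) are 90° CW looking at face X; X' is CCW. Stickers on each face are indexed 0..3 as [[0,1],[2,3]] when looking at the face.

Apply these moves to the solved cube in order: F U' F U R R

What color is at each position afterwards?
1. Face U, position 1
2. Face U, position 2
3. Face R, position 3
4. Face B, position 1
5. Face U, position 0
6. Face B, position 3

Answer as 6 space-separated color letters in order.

Answer: G B W R Y B

Derivation:
After move 1 (F): F=GGGG U=WWOO R=WRWR D=RRYY L=OYOY
After move 2 (U'): U=WOWO F=OYGG R=GGWR B=WRBB L=BBOY
After move 3 (F): F=GOGY U=WOYB R=WGOR D=WGYY L=BROR
After move 4 (U): U=YWBO F=WGGY R=WROR B=BRBB L=GOOR
After move 5 (R): R=OWRR U=YGBY F=WGGY D=WBYB B=ORWB
After move 6 (R): R=RORW U=YGBY F=WBGB D=WWYO B=YRGB
Query 1: U[1] = G
Query 2: U[2] = B
Query 3: R[3] = W
Query 4: B[1] = R
Query 5: U[0] = Y
Query 6: B[3] = B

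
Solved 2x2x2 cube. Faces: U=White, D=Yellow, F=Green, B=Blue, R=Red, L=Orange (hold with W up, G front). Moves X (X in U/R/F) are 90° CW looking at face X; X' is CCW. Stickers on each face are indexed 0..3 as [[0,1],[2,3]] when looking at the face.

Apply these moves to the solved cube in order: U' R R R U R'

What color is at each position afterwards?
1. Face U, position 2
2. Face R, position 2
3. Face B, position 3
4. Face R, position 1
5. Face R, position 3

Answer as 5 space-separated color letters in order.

Answer: R Y B R G

Derivation:
After move 1 (U'): U=WWWW F=OOGG R=GGRR B=RRBB L=BBOO
After move 2 (R): R=RGRG U=WOWG F=OYGY D=YBYR B=WRWB
After move 3 (R): R=RRGG U=WYWY F=OBGR D=YWYW B=GROB
After move 4 (R): R=GRGR U=WBWR F=OWGW D=YOYG B=YRYB
After move 5 (U): U=WWRB F=GRGW R=YRGR B=BBYB L=OWOO
After move 6 (R'): R=RRYG U=WYRB F=GWGB D=YRYW B=GBOB
Query 1: U[2] = R
Query 2: R[2] = Y
Query 3: B[3] = B
Query 4: R[1] = R
Query 5: R[3] = G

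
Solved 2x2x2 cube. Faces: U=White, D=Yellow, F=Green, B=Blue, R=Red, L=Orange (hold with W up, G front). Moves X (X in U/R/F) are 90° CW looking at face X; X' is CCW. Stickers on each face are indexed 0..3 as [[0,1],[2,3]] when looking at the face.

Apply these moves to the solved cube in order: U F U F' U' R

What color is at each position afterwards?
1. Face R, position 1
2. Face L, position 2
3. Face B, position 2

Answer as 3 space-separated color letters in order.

Answer: B O W

Derivation:
After move 1 (U): U=WWWW F=RRGG R=BBRR B=OOBB L=GGOO
After move 2 (F): F=GRGR U=WWOG R=WBWR D=RBYY L=GYOY
After move 3 (U): U=OWGW F=WBGR R=OOWR B=GYBB L=GROY
After move 4 (F'): F=BRWG U=OWOW R=BORR D=RYYY L=GWOG
After move 5 (U'): U=WWOO F=GWWG R=BRRR B=BOBB L=GYOG
After move 6 (R): R=RBRR U=WWOG F=GYWY D=RBYB B=OOWB
Query 1: R[1] = B
Query 2: L[2] = O
Query 3: B[2] = W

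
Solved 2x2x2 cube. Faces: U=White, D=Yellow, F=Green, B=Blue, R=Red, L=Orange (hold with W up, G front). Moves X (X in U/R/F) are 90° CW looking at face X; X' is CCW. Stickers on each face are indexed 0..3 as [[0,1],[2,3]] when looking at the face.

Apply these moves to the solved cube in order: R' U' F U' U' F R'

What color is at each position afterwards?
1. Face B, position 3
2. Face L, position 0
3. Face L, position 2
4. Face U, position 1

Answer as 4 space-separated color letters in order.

Answer: B W O Y

Derivation:
After move 1 (R'): R=RRRR U=WBWB F=GWGW D=YGYG B=YBYB
After move 2 (U'): U=BBWW F=OOGW R=GWRR B=RRYB L=YBOO
After move 3 (F): F=GOWO U=BBOB R=WWWR D=RGYG L=YYOG
After move 4 (U'): U=BBBO F=YYWO R=GOWR B=WWYB L=RROG
After move 5 (U'): U=BOBB F=RRWO R=YYWR B=GOYB L=WWOG
After move 6 (F): F=WROR U=BOGW R=BYBR D=WYYG L=WROG
After move 7 (R'): R=YRBB U=BYGG F=WOOW D=WRYR B=GOYB
Query 1: B[3] = B
Query 2: L[0] = W
Query 3: L[2] = O
Query 4: U[1] = Y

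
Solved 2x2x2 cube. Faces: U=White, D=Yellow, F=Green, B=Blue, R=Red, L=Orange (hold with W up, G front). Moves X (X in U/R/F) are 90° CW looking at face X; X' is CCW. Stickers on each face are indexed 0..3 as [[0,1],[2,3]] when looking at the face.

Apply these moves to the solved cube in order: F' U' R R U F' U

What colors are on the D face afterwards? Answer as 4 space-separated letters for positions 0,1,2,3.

After move 1 (F'): F=GGGG U=WWRR R=YRYR D=OOYY L=OWOW
After move 2 (U'): U=WRWR F=OWGG R=GGYR B=YRBB L=BBOW
After move 3 (R): R=YGRG U=WWWG F=OOGY D=OBYY B=RRRB
After move 4 (R): R=RYGG U=WOWY F=OBGY D=ORYR B=GRWB
After move 5 (U): U=WWYO F=RYGY R=GRGG B=BBWB L=OBOW
After move 6 (F'): F=YYRG U=WWGG R=RROG D=BWYR L=OOOY
After move 7 (U): U=GWGW F=RRRG R=BBOG B=OOWB L=YYOY
Query: D face = BWYR

Answer: B W Y R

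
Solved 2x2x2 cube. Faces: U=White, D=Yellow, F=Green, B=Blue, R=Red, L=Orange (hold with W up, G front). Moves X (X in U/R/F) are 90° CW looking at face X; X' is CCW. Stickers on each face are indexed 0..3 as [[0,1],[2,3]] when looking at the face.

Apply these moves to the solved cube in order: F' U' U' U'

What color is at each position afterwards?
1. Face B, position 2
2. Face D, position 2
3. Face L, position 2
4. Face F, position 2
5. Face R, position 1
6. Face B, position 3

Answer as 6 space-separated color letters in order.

Answer: B Y O G B B

Derivation:
After move 1 (F'): F=GGGG U=WWRR R=YRYR D=OOYY L=OWOW
After move 2 (U'): U=WRWR F=OWGG R=GGYR B=YRBB L=BBOW
After move 3 (U'): U=RRWW F=BBGG R=OWYR B=GGBB L=YROW
After move 4 (U'): U=RWRW F=YRGG R=BBYR B=OWBB L=GGOW
Query 1: B[2] = B
Query 2: D[2] = Y
Query 3: L[2] = O
Query 4: F[2] = G
Query 5: R[1] = B
Query 6: B[3] = B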